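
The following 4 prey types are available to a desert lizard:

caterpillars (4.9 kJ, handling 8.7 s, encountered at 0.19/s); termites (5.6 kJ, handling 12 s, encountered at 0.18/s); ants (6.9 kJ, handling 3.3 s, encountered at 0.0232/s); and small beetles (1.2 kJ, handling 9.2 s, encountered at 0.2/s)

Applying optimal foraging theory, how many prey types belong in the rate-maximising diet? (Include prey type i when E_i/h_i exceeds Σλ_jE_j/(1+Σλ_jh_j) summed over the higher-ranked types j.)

3

E/h in descending order: ants 2.09, caterpillars 0.563, termites 0.467, small beetles 0.13 kJ/s. The optimal diet is the largest prefix of this list for which every included type satisfies E_i/h_i > R on the types above it.
Rate on top 1: 0.1487. caterpillars: 0.563 > 0.1487 → include.
Rate on top 2: 0.3997. termites: 0.467 > 0.3997 → include.
Rate on top 3: 0.4293. small beetles: 0.13 < 0.4293 → exclude; stop.
Optimal diet: ants, caterpillars, termites — 3 of 4 types.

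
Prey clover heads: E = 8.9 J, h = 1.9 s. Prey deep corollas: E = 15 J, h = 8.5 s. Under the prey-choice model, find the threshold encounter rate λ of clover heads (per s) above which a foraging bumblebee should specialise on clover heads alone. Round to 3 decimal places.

At the threshold, the rate on clover heads alone equals the profitability of deep corollas: λ·8.9/(1 + λ·1.9) = 15/8.5 = 1.765.
Rearranging, λ(8.9 − 1.765×1.9) = 1.765, so λ = 1.765/5.547 = 0.3181 per s.

0.318 per s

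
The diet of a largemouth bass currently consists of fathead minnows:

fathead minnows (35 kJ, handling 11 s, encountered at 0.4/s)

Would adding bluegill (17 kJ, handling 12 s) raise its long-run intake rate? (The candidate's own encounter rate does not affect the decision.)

No

Intake rate on the current diet: R = (0.4×35) / (1 + 0.4×11) = 14/5.4 = 2.593 kJ/s.
Profitability of bluegill: 17/12 = 1.417 kJ/s.
Since 1.417 < R, time spent handling bluegill is better spent searching.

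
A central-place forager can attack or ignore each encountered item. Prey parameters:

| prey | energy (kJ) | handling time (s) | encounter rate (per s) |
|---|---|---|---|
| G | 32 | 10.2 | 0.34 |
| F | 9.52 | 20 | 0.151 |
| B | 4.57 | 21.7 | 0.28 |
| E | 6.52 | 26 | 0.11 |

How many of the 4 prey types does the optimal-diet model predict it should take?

1

Profitabilities (E/h, kJ/s): G 3.14, F 0.476, E 0.251, B 0.211. Add prey in this order while the next type's profitability exceeds the intake rate on those already taken.
Rate on top 1: 2.435. F: 0.476 < 2.435 → exclude; stop.
Optimal diet: G — 1 of 4 types.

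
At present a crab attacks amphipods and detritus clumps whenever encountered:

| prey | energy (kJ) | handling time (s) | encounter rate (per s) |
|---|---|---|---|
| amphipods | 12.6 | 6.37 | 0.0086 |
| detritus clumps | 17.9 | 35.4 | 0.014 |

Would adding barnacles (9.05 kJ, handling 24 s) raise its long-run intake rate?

On amphipods and detritus clumps alone, R = ΣλE/(1+Σλh) = 0.359/1.55 = 0.2315 kJ/s.
barnacles: E/h = 9.05/24 = 0.3771 kJ/s.
Since 0.3771 > R, including barnacles increases the long-run rate.

Yes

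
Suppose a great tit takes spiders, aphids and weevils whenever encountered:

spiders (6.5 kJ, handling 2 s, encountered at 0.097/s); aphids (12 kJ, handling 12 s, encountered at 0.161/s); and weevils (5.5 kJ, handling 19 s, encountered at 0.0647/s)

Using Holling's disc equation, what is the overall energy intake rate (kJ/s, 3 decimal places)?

R = Σλ_iE_i / (1 + Σλ_ih_i)
Numerator: 0.097×6.5 + 0.161×12 + 0.0647×5.5 = 2.918
Denominator: 1 + 0.097×2 + 0.161×12 + 0.0647×19 = 4.355
R = 2.918/4.355 = 0.6701 kJ/s

0.670 kJ/s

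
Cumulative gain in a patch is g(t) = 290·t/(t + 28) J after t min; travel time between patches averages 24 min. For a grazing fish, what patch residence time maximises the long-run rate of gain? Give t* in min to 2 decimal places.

25.92 min

Optimal t* satisfies g'(t*) = g(t*)/(T + t*).
g'(t) = 290·28/(t + 28)². Setting 290·28/(t+28)² = 290t/[(t+28)(24+t)] gives 28(24+t) = t(t+28), so t² = 28×24 = 672.
t* = √672 = 25.92 min.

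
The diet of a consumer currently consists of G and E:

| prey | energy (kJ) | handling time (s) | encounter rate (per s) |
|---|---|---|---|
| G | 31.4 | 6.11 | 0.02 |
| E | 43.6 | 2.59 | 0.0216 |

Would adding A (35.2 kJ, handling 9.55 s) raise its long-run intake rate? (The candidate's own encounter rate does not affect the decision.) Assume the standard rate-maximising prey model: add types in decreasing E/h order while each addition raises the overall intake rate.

Intake rate on the current diet: R = (0.02×31.4 + 0.0216×43.6) / (1 + 0.02×6.11 + 0.0216×2.59) = 1.57/1.178 = 1.332 kJ/s.
A: E/h = 35.2/9.55 = 3.686 kJ/s.
Since 3.686 > R, including A increases the long-run rate.

Yes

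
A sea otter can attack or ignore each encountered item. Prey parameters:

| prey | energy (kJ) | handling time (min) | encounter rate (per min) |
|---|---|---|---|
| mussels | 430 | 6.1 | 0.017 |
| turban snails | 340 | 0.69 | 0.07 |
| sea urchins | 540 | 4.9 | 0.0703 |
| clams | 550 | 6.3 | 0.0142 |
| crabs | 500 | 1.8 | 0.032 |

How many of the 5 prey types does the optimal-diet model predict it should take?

Rank by E/h (kJ/min): turban snails 493, crabs 278, sea urchins 110, clams 87.3, mussels 70.5. Include each in turn until the next type's E/h falls below the running intake rate.
Rate on top 1: 22.7. crabs: 278 > 22.7 → include.
Rate on top 2: 35.99. sea urchins: 110 > 35.99 → include.
Rate on top 3: 53.62. clams: 87.3 > 53.62 → include.
Rate on top 4: 55.57. mussels: 70.5 > 55.57 → include.
Optimal diet: turban snails, crabs, sea urchins, clams, mussels — 5 of 5 types.

5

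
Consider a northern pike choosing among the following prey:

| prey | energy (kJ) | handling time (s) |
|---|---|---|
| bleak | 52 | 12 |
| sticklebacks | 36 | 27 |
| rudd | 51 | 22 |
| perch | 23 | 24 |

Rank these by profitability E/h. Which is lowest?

perch

Profitability E/h (kJ/s): bleak = 52/12 = 4.33, sticklebacks = 36/27 = 1.33, rudd = 51/22 = 2.32, perch = 23/24 = 0.958.
Ranked: bleak > rudd > sticklebacks > perch.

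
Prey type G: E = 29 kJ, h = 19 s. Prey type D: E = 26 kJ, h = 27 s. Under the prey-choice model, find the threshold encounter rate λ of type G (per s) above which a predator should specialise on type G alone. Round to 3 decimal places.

0.090 per s

The zero-one rule: include type D iff E₂/h₂ > λE₁/(1+λh₁). Equality gives the switch point.
λE₁h₂ = E₂ + λE₂h₁ ⇒ λ = E₂/(E₁h₂ − E₂h₁) = 26/(783 − 494) = 0.08997 per s.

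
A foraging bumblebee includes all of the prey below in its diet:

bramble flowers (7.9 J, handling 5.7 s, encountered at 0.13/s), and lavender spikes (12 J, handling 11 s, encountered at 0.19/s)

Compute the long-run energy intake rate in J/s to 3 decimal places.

0.863 J/s

R = (0.13×7.9 + 0.19×12) / (1 + 0.13×5.7 + 0.19×11) = 3.307/3.831 = 0.8632 J/s.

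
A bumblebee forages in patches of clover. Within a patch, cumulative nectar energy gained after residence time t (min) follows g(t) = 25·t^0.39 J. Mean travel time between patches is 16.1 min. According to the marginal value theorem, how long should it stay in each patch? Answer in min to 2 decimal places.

Optimal t* satisfies g'(t*) = g(t*)/(T + t*).
g'(t) = 0.39·25·t^-0.61. Setting 0.39·25·t^-0.61 = 25·t^0.39/(16.1+t) gives 0.39(16.1+t) = t, so 0.61·t = 0.39×16.1.
t* = 0.39×16.1/0.61 = 10.29 min.

10.29 min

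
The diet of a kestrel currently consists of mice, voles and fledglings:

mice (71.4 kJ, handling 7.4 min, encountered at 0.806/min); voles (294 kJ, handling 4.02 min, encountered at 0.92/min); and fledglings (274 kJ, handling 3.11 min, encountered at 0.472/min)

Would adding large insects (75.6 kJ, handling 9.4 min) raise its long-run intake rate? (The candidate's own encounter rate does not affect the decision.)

No

Current rate: (0.806×71.4 + 0.92×294 + 0.472×274)/(1 + 0.806×7.4 + 0.92×4.02 + 0.472×3.11) = 37.7 kJ/min.
large insects: E/h = 75.6/9.4 = 8.043 kJ/min.
8.043 < 37.7, so adding large insects would lower the average — exclude it.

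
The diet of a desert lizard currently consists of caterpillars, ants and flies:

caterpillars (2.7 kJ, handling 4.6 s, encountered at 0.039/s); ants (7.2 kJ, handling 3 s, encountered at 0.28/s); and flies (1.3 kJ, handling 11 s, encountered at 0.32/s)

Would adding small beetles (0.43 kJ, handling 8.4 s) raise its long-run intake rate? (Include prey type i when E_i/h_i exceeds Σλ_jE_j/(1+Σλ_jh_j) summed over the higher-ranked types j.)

No

Intake rate on the current diet: R = (0.039×2.7 + 0.28×7.2 + 0.32×1.3) / (1 + 0.039×4.6 + 0.28×3 + 0.32×11) = 2.537/5.539 = 0.458 kJ/s.
small beetles: E/h = 0.43/8.4 = 0.05119 kJ/s.
Since 0.05119 < R, time spent handling small beetles is better spent searching.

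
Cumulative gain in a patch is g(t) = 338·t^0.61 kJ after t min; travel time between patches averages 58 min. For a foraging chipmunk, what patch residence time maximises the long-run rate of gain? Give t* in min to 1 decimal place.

90.7 min

Optimal t* satisfies g'(t*) = g(t*)/(T + t*).
g'(t) = 0.61·338·t^-0.39. Setting 0.61·338·t^-0.39 = 338·t^0.61/(58+t) gives 0.61(58+t) = t, so 0.39·t = 0.61×58.
t* = 0.61×58/0.39 = 90.72 min.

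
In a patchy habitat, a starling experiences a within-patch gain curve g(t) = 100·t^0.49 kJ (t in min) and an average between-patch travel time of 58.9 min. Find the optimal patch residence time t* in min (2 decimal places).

56.59 min

Maximise g(t)/(T+t): set derivative to zero → g'(t)(T+t) = g(t).
g'(t) = 0.49·100·t^-0.51. Setting 0.49·100·t^-0.51 = 100·t^0.49/(58.9+t) gives 0.49(58.9+t) = t, so 0.51·t = 0.49×58.9.
t* = 0.49×58.9/0.51 = 56.59 min.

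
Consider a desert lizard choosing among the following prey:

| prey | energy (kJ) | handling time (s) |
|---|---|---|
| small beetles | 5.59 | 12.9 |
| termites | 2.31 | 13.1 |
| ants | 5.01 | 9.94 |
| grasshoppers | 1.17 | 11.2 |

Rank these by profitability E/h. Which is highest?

ants

Profitability E/h (kJ/s): small beetles = 5.59/12.9 = 0.433, termites = 2.31/13.1 = 0.176, ants = 5.01/9.94 = 0.504, grasshoppers = 1.17/11.2 = 0.104.
Ranked: ants > small beetles > termites > grasshoppers.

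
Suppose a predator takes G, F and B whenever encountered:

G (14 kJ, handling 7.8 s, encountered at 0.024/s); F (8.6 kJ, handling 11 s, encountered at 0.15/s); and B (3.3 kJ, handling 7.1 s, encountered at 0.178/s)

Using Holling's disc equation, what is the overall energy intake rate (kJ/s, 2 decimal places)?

Energy encountered per unit search time: 0.024×14 + 0.15×8.6 + 0.178×3.3 = 2.213 kJ/s.
Handling time per unit search time: 0.024×7.8 + 0.15×11 + 0.178×7.1 = 3.101.
Rate = 2.213/(1 + 3.101) = 0.5397 kJ/s.

0.54 kJ/s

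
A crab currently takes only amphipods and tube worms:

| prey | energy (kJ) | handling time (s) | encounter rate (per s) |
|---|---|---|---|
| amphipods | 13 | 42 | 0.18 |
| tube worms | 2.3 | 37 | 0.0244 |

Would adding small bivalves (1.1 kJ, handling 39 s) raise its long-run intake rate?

On amphipods and tube worms alone, R = ΣλE/(1+Σλh) = 2.396/9.463 = 0.2532 kJ/s.
Profitability of small bivalves: 1.1/39 = 0.02821 kJ/s.
Since 0.02821 < R, time spent handling small bivalves is better spent searching.

No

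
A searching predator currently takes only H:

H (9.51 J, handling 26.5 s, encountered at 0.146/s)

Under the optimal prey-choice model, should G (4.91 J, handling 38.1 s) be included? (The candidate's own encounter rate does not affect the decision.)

No

On H alone, R = ΣλE/(1+Σλh) = 1.388/4.869 = 0.2852 J/s.
Profitability of G: 4.91/38.1 = 0.1289 J/s.
Since 0.1289 < R, time spent handling G is better spent searching.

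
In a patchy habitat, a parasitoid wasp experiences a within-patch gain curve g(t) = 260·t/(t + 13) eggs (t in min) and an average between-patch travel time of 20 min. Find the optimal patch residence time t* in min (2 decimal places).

Maximise g(t)/(T+t): set derivative to zero → g'(t)(T+t) = g(t).
g'(t) = 260·13/(t + 13)². Setting 260·13/(t+13)² = 260t/[(t+13)(20+t)] gives 13(20+t) = t(t+13), so t² = 13×20 = 260.
t* = √260 = 16.12 min.

16.12 min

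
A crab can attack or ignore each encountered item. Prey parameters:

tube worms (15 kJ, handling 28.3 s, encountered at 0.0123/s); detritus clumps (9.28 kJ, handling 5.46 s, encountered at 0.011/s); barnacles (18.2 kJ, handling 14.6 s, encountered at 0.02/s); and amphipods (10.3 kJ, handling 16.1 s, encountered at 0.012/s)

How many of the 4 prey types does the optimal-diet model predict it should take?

Profitabilities (E/h, kJ/s): detritus clumps 1.7, barnacles 1.25, amphipods 0.64, tube worms 0.53. Add prey in this order while the next type's profitability exceeds the intake rate on those already taken.
Rate on top 1: 0.0963. barnacles: 1.25 > 0.0963 → include.
Rate on top 2: 0.3447. amphipods: 0.64 > 0.3447 → include.
Rate on top 3: 0.3816. tube worms: 0.53 > 0.3816 → include.
Optimal diet: detritus clumps, barnacles, amphipods, tube worms — 4 of 4 types.

4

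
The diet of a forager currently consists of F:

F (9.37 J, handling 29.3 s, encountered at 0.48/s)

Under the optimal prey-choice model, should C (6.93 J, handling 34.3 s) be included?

No

Current rate: (0.48×9.37)/(1 + 0.48×29.3) = 0.2986 J/s.
Profitability of C: 6.93/34.3 = 0.202 J/s.
0.202 < 0.2986, so adding C would lower the average — exclude it.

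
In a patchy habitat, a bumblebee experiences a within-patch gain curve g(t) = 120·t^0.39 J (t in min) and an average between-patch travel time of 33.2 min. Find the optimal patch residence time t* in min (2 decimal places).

Optimal t* satisfies g'(t*) = g(t*)/(T + t*).
g'(t) = 0.39·120·t^-0.61. Setting 0.39·120·t^-0.61 = 120·t^0.39/(33.2+t) gives 0.39(33.2+t) = t, so 0.61·t = 0.39×33.2.
t* = 0.39×33.2/0.61 = 21.23 min.

21.23 min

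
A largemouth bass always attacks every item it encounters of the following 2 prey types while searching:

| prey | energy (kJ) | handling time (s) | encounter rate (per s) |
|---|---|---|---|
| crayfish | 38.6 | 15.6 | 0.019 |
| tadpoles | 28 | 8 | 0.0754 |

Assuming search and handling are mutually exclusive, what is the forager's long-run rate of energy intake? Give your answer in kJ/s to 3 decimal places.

Energy encountered per unit search time: 0.019×38.6 + 0.0754×28 = 2.845 kJ/s.
Handling time per unit search time: 0.019×15.6 + 0.0754×8 = 0.8996.
Rate = 2.845/(1 + 0.8996) = 1.497 kJ/s.

1.497 kJ/s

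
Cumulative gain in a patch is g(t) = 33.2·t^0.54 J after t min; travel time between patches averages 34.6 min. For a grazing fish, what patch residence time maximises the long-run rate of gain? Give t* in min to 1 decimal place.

40.6 min

Optimal t* satisfies g'(t*) = g(t*)/(T + t*).
g'(t) = 0.54·33.2·t^-0.46. Setting 0.54·33.2·t^-0.46 = 33.2·t^0.54/(34.6+t) gives 0.54(34.6+t) = t, so 0.46·t = 0.54×34.6.
t* = 0.54×34.6/0.46 = 40.62 min.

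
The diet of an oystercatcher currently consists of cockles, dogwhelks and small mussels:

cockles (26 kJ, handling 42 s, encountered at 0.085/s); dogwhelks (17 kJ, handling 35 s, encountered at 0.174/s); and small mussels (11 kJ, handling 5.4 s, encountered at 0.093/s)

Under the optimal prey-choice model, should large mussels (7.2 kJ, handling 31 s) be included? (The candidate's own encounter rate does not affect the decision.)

Intake rate on the current diet: R = (0.085×26 + 0.174×17 + 0.093×11) / (1 + 0.085×42 + 0.174×35 + 0.093×5.4) = 6.191/11.16 = 0.5546 kJ/s.
Profitability of large mussels: 7.2/31 = 0.2323 kJ/s.
0.2323 < 0.5546, so adding large mussels would lower the average — exclude it.

No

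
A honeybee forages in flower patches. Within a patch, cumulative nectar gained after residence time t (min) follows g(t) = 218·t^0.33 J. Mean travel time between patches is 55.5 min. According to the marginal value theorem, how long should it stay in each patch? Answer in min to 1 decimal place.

By the marginal value theorem, leave when the instantaneous gain rate g'(t) equals the habitat-wide average g(t)/(T + t).
g'(t) = 0.33·218·t^-0.67. Setting 0.33·218·t^-0.67 = 218·t^0.33/(55.5+t) gives 0.33(55.5+t) = t, so 0.67·t = 0.33×55.5.
t* = 0.33×55.5/0.67 = 27.34 min.

27.3 min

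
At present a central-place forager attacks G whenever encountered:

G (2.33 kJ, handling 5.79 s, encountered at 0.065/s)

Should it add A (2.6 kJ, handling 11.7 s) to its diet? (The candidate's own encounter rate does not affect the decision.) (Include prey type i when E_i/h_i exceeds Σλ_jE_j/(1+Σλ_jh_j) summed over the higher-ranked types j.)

Yes

Intake rate on the current diet: R = (0.065×2.33) / (1 + 0.065×5.79) = 0.1515/1.376 = 0.11 kJ/s.
A: E/h = 2.6/11.7 = 0.2222 kJ/s.
0.2222 > 0.11, so adding A raises the average — include it.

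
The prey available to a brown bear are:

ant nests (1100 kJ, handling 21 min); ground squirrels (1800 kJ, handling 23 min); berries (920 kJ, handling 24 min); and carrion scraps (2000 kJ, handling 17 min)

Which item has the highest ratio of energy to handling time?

Profitability E/h (kJ/min): ant nests = 1100/21 = 52.4, ground squirrels = 1800/23 = 78.3, berries = 920/24 = 38.3, carrion scraps = 2000/17 = 118.
Ranked: carrion scraps > ground squirrels > ant nests > berries.

carrion scraps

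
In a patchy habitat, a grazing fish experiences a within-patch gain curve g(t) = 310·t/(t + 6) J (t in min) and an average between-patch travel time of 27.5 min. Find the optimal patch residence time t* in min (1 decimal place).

12.8 min

By the marginal value theorem, leave when the instantaneous gain rate g'(t) equals the habitat-wide average g(t)/(T + t).
g'(t) = 310·6/(t + 6)². Setting 310·6/(t+6)² = 310t/[(t+6)(27.5+t)] gives 6(27.5+t) = t(t+6), so t² = 6×27.5 = 165.
t* = √165 = 12.85 min.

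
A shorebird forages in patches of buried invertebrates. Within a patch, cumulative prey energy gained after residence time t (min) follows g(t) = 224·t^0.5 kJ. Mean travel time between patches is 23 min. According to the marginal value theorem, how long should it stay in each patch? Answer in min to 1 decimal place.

23.0 min

Optimal t* satisfies g'(t*) = g(t*)/(T + t*).
g'(t) = 0.5·224·t^-0.5. Setting 0.5·224·t^-0.5 = 224·t^0.5/(23+t) gives 0.5(23+t) = t, so 0.50·t = 0.5×23.
t* = 0.5×23/0.50 = 23 min.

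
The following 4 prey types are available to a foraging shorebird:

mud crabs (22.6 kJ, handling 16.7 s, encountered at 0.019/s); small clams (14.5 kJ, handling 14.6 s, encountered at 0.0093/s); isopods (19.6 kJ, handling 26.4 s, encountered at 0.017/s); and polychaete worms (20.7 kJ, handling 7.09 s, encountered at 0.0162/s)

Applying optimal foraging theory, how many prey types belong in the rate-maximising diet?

E/h in descending order: polychaete worms 2.92, mud crabs 1.35, small clams 0.993, isopods 0.742 kJ/s. The optimal diet is the largest prefix of this list for which every included type satisfies E_i/h_i > R on the types above it.
Rate on top 1: 0.3008. mud crabs: 1.35 > 0.3008 → include.
Rate on top 2: 0.534. small clams: 0.993 > 0.534 → include.
Rate on top 3: 0.5737. isopods: 0.742 > 0.5737 → include.
Optimal diet: polychaete worms, mud crabs, small clams, isopods — 4 of 4 types.

4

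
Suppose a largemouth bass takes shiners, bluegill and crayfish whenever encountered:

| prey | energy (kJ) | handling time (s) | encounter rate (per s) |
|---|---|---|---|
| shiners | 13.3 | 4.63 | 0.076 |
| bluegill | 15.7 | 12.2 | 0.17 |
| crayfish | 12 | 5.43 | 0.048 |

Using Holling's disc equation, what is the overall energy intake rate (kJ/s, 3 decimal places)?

1.154 kJ/s

Energy encountered per unit search time: 0.076×13.3 + 0.17×15.7 + 0.048×12 = 4.256 kJ/s.
Handling time per unit search time: 0.076×4.63 + 0.17×12.2 + 0.048×5.43 = 2.687.
Rate = 4.256/(1 + 2.687) = 1.154 kJ/s.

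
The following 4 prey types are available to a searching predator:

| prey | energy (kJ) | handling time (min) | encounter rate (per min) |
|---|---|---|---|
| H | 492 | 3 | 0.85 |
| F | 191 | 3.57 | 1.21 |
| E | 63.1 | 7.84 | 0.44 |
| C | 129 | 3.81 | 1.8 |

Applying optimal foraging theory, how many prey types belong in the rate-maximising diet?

1

E/h in descending order: H 164, F 53.5, C 33.9, E 8.05 kJ/min. The optimal diet is the largest prefix of this list for which every included type satisfies E_i/h_i > R on the types above it.
Rate on top 1: 117.8. F: 53.5 < 117.8 → exclude; stop.
Optimal diet: H — 1 of 4 types.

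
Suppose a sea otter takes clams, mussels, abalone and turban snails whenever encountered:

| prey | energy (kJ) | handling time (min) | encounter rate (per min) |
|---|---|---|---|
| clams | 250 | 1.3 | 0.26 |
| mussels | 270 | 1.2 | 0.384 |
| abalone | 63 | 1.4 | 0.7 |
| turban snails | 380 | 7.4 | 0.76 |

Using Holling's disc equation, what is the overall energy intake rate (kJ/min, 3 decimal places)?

R = Σλ_iE_i / (1 + Σλ_ih_i)
Numerator: 0.26×250 + 0.384×270 + 0.7×63 + 0.76×380 = 501.6
Denominator: 1 + 0.26×1.3 + 0.384×1.2 + 0.7×1.4 + 0.76×7.4 = 8.403
R = 501.6/8.403 = 59.69 kJ/min

59.692 kJ/min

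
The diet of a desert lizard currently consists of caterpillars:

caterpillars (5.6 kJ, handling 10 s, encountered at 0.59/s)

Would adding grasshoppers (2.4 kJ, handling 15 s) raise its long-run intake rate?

No

Intake rate on the current diet: R = (0.59×5.6) / (1 + 0.59×10) = 3.304/6.9 = 0.4788 kJ/s.
grasshoppers: E/h = 2.4/15 = 0.16 kJ/s.
Since 0.16 < R, time spent handling grasshoppers is better spent searching.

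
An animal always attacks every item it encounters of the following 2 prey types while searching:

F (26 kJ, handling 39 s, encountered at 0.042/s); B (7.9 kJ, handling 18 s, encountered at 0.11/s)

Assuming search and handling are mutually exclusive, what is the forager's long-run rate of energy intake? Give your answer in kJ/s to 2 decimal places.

0.42 kJ/s

Energy encountered per unit search time: 0.042×26 + 0.11×7.9 = 1.961 kJ/s.
Handling time per unit search time: 0.042×39 + 0.11×18 = 3.618.
Rate = 1.961/(1 + 3.618) = 0.4246 kJ/s.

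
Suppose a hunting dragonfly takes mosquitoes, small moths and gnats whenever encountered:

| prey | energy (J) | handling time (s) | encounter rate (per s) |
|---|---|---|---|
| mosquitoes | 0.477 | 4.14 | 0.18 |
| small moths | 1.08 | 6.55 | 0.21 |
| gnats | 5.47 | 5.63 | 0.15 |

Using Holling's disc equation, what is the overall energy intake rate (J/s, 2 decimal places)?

0.29 J/s

Energy encountered per unit search time: 0.18×0.477 + 0.21×1.08 + 0.15×5.47 = 1.133 J/s.
Handling time per unit search time: 0.18×4.14 + 0.21×6.55 + 0.15×5.63 = 2.965.
Rate = 1.133/(1 + 2.965) = 0.2858 J/s.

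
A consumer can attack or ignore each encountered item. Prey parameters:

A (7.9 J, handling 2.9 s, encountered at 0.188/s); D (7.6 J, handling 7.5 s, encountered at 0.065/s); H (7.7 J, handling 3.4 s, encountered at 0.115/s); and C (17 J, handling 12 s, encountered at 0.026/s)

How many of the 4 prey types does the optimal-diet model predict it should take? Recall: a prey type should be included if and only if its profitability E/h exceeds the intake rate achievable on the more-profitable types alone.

3

E/h in descending order: A 2.72, H 2.26, C 1.42, D 1.01 J/s. The optimal diet is the largest prefix of this list for which every included type satisfies E_i/h_i > R on the types above it.
Rate on top 1: 0.9612. H: 2.26 > 0.9612 → include.
Rate on top 2: 1.224. C: 1.42 > 1.224 → include.
Rate on top 3: 1.251. D: 1.01 < 1.251 → exclude; stop.
Optimal diet: A, H, C — 3 of 4 types.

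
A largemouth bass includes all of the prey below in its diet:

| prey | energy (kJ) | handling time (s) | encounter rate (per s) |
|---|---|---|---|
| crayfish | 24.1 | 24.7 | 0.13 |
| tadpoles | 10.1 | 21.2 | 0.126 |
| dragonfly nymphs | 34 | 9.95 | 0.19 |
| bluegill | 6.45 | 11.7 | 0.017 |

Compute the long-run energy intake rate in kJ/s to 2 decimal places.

1.22 kJ/s

R = Σλ_iE_i / (1 + Σλ_ih_i)
Numerator: 0.13×24.1 + 0.126×10.1 + 0.19×34 + 0.017×6.45 = 10.98
Denominator: 1 + 0.13×24.7 + 0.126×21.2 + 0.19×9.95 + 0.017×11.7 = 8.972
R = 10.98/8.972 = 1.223 kJ/s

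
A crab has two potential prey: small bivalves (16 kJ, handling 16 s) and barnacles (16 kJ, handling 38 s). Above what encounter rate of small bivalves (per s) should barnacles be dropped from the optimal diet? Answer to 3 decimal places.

0.045 per s

The zero-one rule: include barnacles iff E₂/h₂ > λE₁/(1+λh₁). Equality gives the switch point.
λE₁h₂ = E₂ + λE₂h₁ ⇒ λ = E₂/(E₁h₂ − E₂h₁) = 16/(608 − 256) = 0.04545 per s.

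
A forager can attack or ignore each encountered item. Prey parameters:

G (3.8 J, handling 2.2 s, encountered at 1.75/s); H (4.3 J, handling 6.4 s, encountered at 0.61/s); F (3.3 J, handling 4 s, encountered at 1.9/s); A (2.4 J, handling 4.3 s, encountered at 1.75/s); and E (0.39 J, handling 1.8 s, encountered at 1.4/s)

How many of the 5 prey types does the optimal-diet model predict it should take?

Profitabilities (E/h, J/s): G 1.73, F 0.825, H 0.672, A 0.558, E 0.217. Add prey in this order while the next type's profitability exceeds the intake rate on those already taken.
Rate on top 1: 1.371. F: 0.825 < 1.371 → exclude; stop.
Optimal diet: G — 1 of 5 types.

1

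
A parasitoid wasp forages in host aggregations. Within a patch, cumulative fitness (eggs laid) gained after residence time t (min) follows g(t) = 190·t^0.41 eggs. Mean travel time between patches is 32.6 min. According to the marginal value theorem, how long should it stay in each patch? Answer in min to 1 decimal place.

22.7 min

Optimal t* satisfies g'(t*) = g(t*)/(T + t*).
g'(t) = 0.41·190·t^-0.59. Setting 0.41·190·t^-0.59 = 190·t^0.41/(32.6+t) gives 0.41(32.6+t) = t, so 0.59·t = 0.41×32.6.
t* = 0.41×32.6/0.59 = 22.65 min.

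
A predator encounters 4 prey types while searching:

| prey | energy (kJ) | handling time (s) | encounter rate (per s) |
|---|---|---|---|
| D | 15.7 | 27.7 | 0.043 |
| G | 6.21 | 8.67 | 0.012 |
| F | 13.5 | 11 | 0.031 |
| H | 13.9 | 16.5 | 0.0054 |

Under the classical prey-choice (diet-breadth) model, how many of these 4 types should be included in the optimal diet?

E/h in descending order: F 1.23, H 0.842, G 0.716, D 0.567 kJ/s. The optimal diet is the largest prefix of this list for which every included type satisfies E_i/h_i > R on the types above it.
Rate on top 1: 0.3121. H: 0.842 > 0.3121 → include.
Rate on top 2: 0.3451. G: 0.716 > 0.3451 → include.
Rate on top 3: 0.3703. D: 0.567 > 0.3703 → include.
Optimal diet: F, H, G, D — 4 of 4 types.

4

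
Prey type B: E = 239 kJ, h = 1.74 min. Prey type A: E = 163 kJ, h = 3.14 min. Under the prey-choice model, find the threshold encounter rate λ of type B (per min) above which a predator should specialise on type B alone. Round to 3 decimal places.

Drop type A once their profitability E₂/h₂ falls below the rate achievable on type B alone: E₂/h₂ = λE₁/(1 + λh₁).
Solve for λ: λE₁h₂ = E₂(1 + λh₁) → λ(E₁h₂ − E₂h₁) = E₂ → λ = E₂/(E₁h₂ − E₂h₁).
λ = 163/(239×3.14 − 163×1.74) = 163/466.8 = 0.3492 per min.

0.349 per min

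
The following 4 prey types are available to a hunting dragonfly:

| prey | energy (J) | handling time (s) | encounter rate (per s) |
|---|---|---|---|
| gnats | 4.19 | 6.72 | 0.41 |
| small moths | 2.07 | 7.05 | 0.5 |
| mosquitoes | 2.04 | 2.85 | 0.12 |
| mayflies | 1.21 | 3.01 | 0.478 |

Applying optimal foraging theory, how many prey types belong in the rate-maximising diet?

2

Rank by E/h (J/s): mosquitoes 0.716, gnats 0.624, mayflies 0.402, small moths 0.294. Include each in turn until the next type's E/h falls below the running intake rate.
Rate on top 1: 0.1824. gnats: 0.624 > 0.1824 → include.
Rate on top 2: 0.479. mayflies: 0.402 < 0.479 → exclude; stop.
Optimal diet: mosquitoes, gnats — 2 of 4 types.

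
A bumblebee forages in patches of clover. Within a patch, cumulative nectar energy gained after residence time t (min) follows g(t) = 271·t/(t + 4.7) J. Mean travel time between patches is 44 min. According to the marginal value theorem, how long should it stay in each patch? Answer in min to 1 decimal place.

14.4 min

Optimal t* satisfies g'(t*) = g(t*)/(T + t*).
g'(t) = 271·4.7/(t + 4.7)². Setting 271·4.7/(t+4.7)² = 271t/[(t+4.7)(44+t)] gives 4.7(44+t) = t(t+4.7), so t² = 4.7×44 = 206.8.
t* = √206.8 = 14.38 min.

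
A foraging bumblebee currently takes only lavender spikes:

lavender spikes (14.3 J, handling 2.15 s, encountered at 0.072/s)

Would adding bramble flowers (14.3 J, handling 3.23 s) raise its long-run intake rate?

Yes

On lavender spikes alone, R = ΣλE/(1+Σλh) = 1.03/1.155 = 0.8916 J/s.
bramble flowers: E/h = 14.3/3.23 = 4.427 J/s.
4.427 > 0.8916, so adding bramble flowers raises the average — include it.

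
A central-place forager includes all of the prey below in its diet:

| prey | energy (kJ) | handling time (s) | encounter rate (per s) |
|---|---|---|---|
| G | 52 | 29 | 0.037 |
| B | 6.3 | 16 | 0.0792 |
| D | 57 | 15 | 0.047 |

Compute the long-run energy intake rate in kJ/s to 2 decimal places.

R = (0.037×52 + 0.0792×6.3 + 0.047×57) / (1 + 0.037×29 + 0.0792×16 + 0.047×15) = 5.102/4.045 = 1.261 kJ/s.

1.26 kJ/s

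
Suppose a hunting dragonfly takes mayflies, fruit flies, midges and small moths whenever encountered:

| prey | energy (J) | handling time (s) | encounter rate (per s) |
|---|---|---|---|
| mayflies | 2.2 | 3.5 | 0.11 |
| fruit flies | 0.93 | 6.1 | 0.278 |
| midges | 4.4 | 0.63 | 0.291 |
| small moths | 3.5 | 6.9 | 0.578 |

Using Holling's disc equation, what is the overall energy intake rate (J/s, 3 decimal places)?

R = (0.11×2.2 + 0.278×0.93 + 0.291×4.4 + 0.578×3.5) / (1 + 0.11×3.5 + 0.278×6.1 + 0.291×0.63 + 0.578×6.9) = 3.804/7.252 = 0.5245 J/s.

0.525 J/s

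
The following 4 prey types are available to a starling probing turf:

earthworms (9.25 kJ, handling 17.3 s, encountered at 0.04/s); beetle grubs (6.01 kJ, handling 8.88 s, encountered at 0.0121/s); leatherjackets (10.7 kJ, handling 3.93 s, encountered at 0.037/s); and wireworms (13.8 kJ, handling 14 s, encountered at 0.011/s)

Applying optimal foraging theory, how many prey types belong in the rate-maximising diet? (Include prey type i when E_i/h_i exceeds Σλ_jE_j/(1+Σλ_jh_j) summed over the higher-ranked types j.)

E/h in descending order: leatherjackets 2.72, wireworms 0.986, beetle grubs 0.677, earthworms 0.535 kJ/s. The optimal diet is the largest prefix of this list for which every included type satisfies E_i/h_i > R on the types above it.
Rate on top 1: 0.3456. wireworms: 0.986 > 0.3456 → include.
Rate on top 2: 0.4215. beetle grubs: 0.677 > 0.4215 → include.
Rate on top 3: 0.441. earthworms: 0.535 > 0.441 → include.
Optimal diet: leatherjackets, wireworms, beetle grubs, earthworms — 4 of 4 types.

4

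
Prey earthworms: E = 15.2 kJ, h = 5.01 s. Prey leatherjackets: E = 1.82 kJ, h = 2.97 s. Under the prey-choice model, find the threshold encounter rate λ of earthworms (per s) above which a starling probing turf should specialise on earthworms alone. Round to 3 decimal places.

The zero-one rule: include leatherjackets iff E₂/h₂ > λE₁/(1+λh₁). Equality gives the switch point.
λE₁h₂ = E₂ + λE₂h₁ ⇒ λ = E₂/(E₁h₂ − E₂h₁) = 1.82/(45.14 − 9.118) = 0.05052 per s.

0.051 per s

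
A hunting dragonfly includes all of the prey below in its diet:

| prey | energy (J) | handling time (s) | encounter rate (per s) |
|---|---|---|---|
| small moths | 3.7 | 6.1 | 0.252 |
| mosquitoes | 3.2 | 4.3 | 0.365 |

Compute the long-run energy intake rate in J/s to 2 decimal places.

0.51 J/s

R = Σλ_iE_i / (1 + Σλ_ih_i)
Numerator: 0.252×3.7 + 0.365×3.2 = 2.1
Denominator: 1 + 0.252×6.1 + 0.365×4.3 = 4.107
R = 2.1/4.107 = 0.5115 J/s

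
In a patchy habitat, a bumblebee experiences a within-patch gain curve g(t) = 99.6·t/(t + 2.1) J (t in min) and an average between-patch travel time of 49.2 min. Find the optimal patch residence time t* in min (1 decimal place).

Maximise g(t)/(T+t): set derivative to zero → g'(t)(T+t) = g(t).
g'(t) = 99.6·2.1/(t + 2.1)². Setting 99.6·2.1/(t+2.1)² = 99.6t/[(t+2.1)(49.2+t)] gives 2.1(49.2+t) = t(t+2.1), so t² = 2.1×49.2 = 103.3.
t* = √103.3 = 10.16 min.

10.2 min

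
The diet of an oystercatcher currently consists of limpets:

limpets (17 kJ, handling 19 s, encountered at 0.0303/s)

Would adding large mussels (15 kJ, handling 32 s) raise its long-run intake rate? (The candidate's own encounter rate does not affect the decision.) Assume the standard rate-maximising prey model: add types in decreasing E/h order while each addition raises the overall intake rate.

On limpets alone, R = ΣλE/(1+Σλh) = 0.5151/1.576 = 0.3269 kJ/s.
Profitability of large mussels: 15/32 = 0.4688 kJ/s.
Since 0.4688 > R, including large mussels increases the long-run rate.

Yes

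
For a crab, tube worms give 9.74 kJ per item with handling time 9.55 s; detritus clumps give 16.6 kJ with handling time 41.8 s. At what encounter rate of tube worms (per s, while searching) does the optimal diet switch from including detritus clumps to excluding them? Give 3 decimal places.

The zero-one rule: include detritus clumps iff E₂/h₂ > λE₁/(1+λh₁). Equality gives the switch point.
λE₁h₂ = E₂ + λE₂h₁ ⇒ λ = E₂/(E₁h₂ − E₂h₁) = 16.6/(407.1 − 158.5) = 0.06677 per s.

0.067 per s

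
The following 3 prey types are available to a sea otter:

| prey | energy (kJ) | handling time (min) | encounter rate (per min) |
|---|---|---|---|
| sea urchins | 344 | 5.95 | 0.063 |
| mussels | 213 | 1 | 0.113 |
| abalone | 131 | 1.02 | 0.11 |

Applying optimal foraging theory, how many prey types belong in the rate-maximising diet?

Profitabilities (E/h, kJ/min): mussels 213, abalone 128, sea urchins 57.8. Add prey in this order while the next type's profitability exceeds the intake rate on those already taken.
Rate on top 1: 21.63. abalone: 128 > 21.63 → include.
Rate on top 2: 31.41. sea urchins: 57.8 > 31.41 → include.
Optimal diet: mussels, abalone, sea urchins — 3 of 3 types.

3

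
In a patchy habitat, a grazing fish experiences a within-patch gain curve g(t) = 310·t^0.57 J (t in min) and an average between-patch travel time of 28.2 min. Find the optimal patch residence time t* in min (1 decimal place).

By the marginal value theorem, leave when the instantaneous gain rate g'(t) equals the habitat-wide average g(t)/(T + t).
g'(t) = 0.57·310·t^-0.43. Setting 0.57·310·t^-0.43 = 310·t^0.57/(28.2+t) gives 0.57(28.2+t) = t, so 0.43·t = 0.57×28.2.
t* = 0.57×28.2/0.43 = 37.38 min.

37.4 min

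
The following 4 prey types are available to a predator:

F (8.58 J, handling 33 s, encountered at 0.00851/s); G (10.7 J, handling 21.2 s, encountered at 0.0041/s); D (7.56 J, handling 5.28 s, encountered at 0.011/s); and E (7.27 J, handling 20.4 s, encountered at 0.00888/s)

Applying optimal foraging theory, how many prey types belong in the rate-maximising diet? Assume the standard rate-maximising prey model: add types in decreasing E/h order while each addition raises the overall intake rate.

E/h in descending order: D 1.43, G 0.505, E 0.356, F 0.26 J/s. The optimal diet is the largest prefix of this list for which every included type satisfies E_i/h_i > R on the types above it.
Rate on top 1: 0.0786. G: 0.505 > 0.0786 → include.
Rate on top 2: 0.1109. E: 0.356 > 0.1109 → include.
Rate on top 3: 0.1445. F: 0.26 > 0.1445 → include.
Optimal diet: D, G, E, F — 4 of 4 types.

4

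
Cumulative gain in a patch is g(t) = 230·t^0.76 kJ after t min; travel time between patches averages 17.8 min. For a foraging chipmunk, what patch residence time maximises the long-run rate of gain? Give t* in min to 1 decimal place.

By the marginal value theorem, leave when the instantaneous gain rate g'(t) equals the habitat-wide average g(t)/(T + t).
g'(t) = 0.76·230·t^-0.24. Setting 0.76·230·t^-0.24 = 230·t^0.76/(17.8+t) gives 0.76(17.8+t) = t, so 0.24·t = 0.76×17.8.
t* = 0.76×17.8/0.24 = 56.37 min.

56.4 min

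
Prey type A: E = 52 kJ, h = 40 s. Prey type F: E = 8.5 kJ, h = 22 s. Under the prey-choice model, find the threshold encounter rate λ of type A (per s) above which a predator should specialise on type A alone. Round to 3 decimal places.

0.011 per s

At the threshold, the rate on type A alone equals the profitability of type F: λ·52/(1 + λ·40) = 8.5/22 = 0.3864.
Rearranging, λ(52 − 0.3864×40) = 0.3864, so λ = 0.3864/36.55 = 0.01057 per s.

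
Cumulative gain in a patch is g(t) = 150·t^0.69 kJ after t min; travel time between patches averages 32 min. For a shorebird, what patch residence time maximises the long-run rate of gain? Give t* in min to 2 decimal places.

71.23 min

Maximise g(t)/(T+t): set derivative to zero → g'(t)(T+t) = g(t).
g'(t) = 0.69·150·t^-0.31. Setting 0.69·150·t^-0.31 = 150·t^0.69/(32+t) gives 0.69(32+t) = t, so 0.31·t = 0.69×32.
t* = 0.69×32/0.31 = 71.23 min.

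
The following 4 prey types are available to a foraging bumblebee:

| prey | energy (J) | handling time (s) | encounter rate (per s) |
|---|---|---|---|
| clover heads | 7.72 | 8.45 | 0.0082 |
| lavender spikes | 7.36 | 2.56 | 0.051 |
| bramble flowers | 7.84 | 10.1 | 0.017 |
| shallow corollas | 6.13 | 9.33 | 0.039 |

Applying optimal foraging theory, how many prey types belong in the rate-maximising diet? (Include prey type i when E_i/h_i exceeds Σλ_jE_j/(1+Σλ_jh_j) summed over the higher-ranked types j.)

4

Profitabilities (E/h, J/s): lavender spikes 2.88, clover heads 0.914, bramble flowers 0.776, shallow corollas 0.657. Add prey in this order while the next type's profitability exceeds the intake rate on those already taken.
Rate on top 1: 0.332. clover heads: 0.914 > 0.332 → include.
Rate on top 2: 0.3656. bramble flowers: 0.776 > 0.3656 → include.
Rate on top 3: 0.417. shallow corollas: 0.657 > 0.417 → include.
Optimal diet: lavender spikes, clover heads, bramble flowers, shallow corollas — 4 of 4 types.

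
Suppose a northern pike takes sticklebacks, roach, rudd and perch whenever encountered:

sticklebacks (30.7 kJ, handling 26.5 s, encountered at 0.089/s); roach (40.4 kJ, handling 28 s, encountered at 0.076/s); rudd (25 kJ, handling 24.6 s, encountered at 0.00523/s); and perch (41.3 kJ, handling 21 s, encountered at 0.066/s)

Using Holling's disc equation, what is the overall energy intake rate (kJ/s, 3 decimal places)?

1.237 kJ/s

Energy encountered per unit search time: 0.089×30.7 + 0.076×40.4 + 0.00523×25 + 0.066×41.3 = 8.659 kJ/s.
Handling time per unit search time: 0.089×26.5 + 0.076×28 + 0.00523×24.6 + 0.066×21 = 6.001.
Rate = 8.659/(1 + 6.001) = 1.237 kJ/s.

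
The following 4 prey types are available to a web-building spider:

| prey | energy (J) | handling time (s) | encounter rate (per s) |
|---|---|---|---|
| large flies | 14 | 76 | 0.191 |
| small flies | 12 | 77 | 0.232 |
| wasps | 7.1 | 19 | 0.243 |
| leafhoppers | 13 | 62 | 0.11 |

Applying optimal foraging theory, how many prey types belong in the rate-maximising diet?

1

Rank by E/h (J/s): wasps 0.374, leafhoppers 0.21, large flies 0.184, small flies 0.156. Include each in turn until the next type's E/h falls below the running intake rate.
Rate on top 1: 0.3072. leafhoppers: 0.21 < 0.3072 → exclude; stop.
Optimal diet: wasps — 1 of 4 types.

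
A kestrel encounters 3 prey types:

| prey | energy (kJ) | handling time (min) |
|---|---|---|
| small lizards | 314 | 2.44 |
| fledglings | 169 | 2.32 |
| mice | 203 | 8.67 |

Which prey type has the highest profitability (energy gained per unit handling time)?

small lizards

In descending order of E/h:
small lizards: 314/2.44 = 129 kJ/min
fledglings: 169/2.32 = 72.8 kJ/min
mice: 203/8.67 = 23.4 kJ/min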